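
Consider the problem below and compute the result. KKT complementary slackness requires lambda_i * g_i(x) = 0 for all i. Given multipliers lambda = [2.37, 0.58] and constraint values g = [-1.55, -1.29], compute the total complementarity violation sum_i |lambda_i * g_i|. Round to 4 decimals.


KKT complementary slackness check:
lambda_1 * g_1 = 2.37 * -1.55 = -3.6735
lambda_2 * g_2 = 0.58 * -1.29 = -0.7482
Total violation = 3.6735 + 0.7482 = 4.4217


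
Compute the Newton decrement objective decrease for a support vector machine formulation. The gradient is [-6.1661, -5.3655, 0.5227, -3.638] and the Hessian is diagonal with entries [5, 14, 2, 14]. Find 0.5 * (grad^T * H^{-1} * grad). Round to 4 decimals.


Step 1: H is diagonal, so H^(-1) * g = [-1.2332, -0.3833, 0.2614, -0.2599].
Step 2: g^T H^(-1) g = sum_i g_i^2 / H_ii
  = (-6.1661)^2/5 + (-5.3655)^2/14 + (0.5227)^2/2 + (-3.638)^2/14
  = 7.6042 + 2.0563 + 0.1366 + 0.9454 = 10.7425
Step 3: Objective decrease = 0.5 * g^T H^(-1) g = 5.3712


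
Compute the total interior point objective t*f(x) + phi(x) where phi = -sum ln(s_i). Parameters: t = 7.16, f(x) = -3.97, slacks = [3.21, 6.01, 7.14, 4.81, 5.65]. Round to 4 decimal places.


Step 1: Compute log-barrier.
ln values: [1.1663, 1.7934, 1.9657, 1.5707, 1.7317]
phi = -(1.1663 + 1.7934 + 1.9657 + 1.5707 + 1.7317) = -8.2278
Step 2: Compute augmented objective.
t*f(x) = 7.16*-3.97 = -28.4252
Total = -28.4252 - 8.2278 = -36.653


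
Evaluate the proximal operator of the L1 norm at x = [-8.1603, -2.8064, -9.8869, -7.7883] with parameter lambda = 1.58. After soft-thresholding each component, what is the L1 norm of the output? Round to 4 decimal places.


Soft-thresholding with lambda = 1.58:
prox(-8.1603) = sign(-8.1603)*max(|-8.1603| - 1.58, 0) = -6.5803
prox(-2.8064) = sign(-2.8064)*max(|-2.8064| - 1.58, 0) = -1.2264
prox(-9.8869) = sign(-9.8869)*max(|-9.8869| - 1.58, 0) = -8.3069
prox(-7.7883) = sign(-7.7883)*max(|-7.7883| - 1.58, 0) = -6.2083
prox(x) = [-6.5803, -1.2264, -8.3069, -6.2083]
||prox(x)||_1 = 6.5803 + 1.2264 + 8.3069 + 6.2083 = 22.3219


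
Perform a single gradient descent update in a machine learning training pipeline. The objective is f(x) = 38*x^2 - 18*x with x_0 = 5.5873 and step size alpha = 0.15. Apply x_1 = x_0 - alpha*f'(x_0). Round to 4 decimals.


We compute the gradient at x_0 and apply the update.
f'(x) = 76*x - 18
f'(5.5873) = 76*5.5873 - 18 = 406.6348
x_1 = 5.5873 - 0.15*406.6348 = -55.4079


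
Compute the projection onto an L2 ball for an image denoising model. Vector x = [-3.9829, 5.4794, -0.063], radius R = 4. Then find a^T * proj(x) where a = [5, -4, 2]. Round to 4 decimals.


Step 1: Compute ||x|| (intermediates to 6 decimals).
||x|| = sqrt((-3.9829)^2 + 5.4794^2 + (-0.063)^2) = 6.774311
Step 2: Project.
Since ||x|| > R, scale = R/||x|| = 4/6.774311 = 0.590466, proj(x) = scale * x
proj(x) = [-2.351767, 3.235399, -0.037199]
Step 3: Dot product.
a^T * proj(x) = 5*(-2.351767) - 4*3.235399 + 2*(-0.037199) = -24.7748


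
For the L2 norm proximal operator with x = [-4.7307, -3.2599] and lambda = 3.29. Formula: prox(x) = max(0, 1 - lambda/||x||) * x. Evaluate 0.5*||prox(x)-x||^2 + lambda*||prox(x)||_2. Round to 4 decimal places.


Step 1: Compute ||x||.
||x|| = 5.7451
Step 2: Compute scaling factor.
scale = max(0, 1 - 3.29/5.7451) = 0.4273
Step 3: prox(x) = [-2.0216, -1.3931]
||prox(x)|| = 2.4551
Step 4: Proximal objective.
0.5*||prox-x||^2 = 5.4121
lambda*||prox|| = 8.0773
Total = 13.4894


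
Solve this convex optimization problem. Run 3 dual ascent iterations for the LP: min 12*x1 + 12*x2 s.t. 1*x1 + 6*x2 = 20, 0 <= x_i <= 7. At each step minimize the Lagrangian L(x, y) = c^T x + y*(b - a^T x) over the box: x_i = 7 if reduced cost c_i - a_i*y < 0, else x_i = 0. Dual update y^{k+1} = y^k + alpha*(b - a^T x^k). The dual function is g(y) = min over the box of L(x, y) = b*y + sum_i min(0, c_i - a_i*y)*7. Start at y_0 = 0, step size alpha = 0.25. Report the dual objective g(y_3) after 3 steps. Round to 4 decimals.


Dual ascent for LP: min 12*x1 + 12*x2, 1*x1 + 6*x2 = 20, 0 <= x_i <= 7
Step 1: y^k = 0.0, reduced costs: (12.0, 12.0)
  x^k = (0.0, 0.0), subgradient = b - a^T x = 20.0
  y^{k+1} = 0.0 + 0.25*20.0 = 5.0
Step 2: y^k = 5.0, reduced costs: (7.0, -18.0)
  x^k = (0.0, 7.0), subgradient = b - a^T x = -22.0
  y^{k+1} = 5.0 + 0.25*-22.0 = -0.5
Step 3: y^k = -0.5, reduced costs: (12.5, 15.0)
  x^k = (0.0, 0.0), subgradient = b - a^T x = 20.0
  y^{k+1} = -0.5 + 0.25*20.0 = 4.5
Dual objective at y_3 = 4.5: reduced costs (7.5, -15.0), box minimizer x = (0.0, 7.0)
g(y_3) = b*y + (c1 - a1*y)*x1 + (c2 - a2*y)*x2 = 20*4.5 + 7.5*0.0 + (-15.0)*7.0 = 90.0 + 0.0 - 105.0 = -15.0


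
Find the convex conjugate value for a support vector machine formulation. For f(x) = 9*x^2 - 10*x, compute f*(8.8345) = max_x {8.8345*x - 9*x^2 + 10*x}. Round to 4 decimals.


f*(y) = sup_x {y*x - a*x^2 - b*x} = sup_x {(y-b)*x - a*x^2}
FOC: (y - b) - 2a*x = 0 => x* = (y - b)/(2a)
x* = (8.8345 + 10)/(2*9) = 1.0464
f*(8.8345) = (y-b)^2/(4a) = (8.8345 + 10)^2/(4*9)
= 354.7384/36 = 9.8538


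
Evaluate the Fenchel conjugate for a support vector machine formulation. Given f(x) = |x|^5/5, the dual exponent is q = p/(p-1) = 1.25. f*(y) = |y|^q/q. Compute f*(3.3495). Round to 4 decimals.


The conjugate exponent q satisfies 1/p + 1/q = 1.
p = 5, so q = 5/(5 - 1) = 1.25
|y|^q = 3.3495^1.25 = 4.5313
f*(3.3495) = 4.5313 / 1.25 = 3.6251


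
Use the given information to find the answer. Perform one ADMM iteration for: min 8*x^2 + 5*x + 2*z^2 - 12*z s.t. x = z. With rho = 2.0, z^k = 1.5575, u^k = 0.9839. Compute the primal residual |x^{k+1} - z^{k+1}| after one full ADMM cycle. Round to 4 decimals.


ADMM iteration with rho = 2.0, z^k = 1.5575, u^k = 0.9839
Step 1: x-update.
Minimize 8*x^2 + 5*x + (2.0/2)*(x - 1.5575 + 0.9839)^2
FOC: (2*8 + 2.0)*x = -5 + 2.0*(1.5575 - 0.9839)
x^{k+1} = -0.214
Step 2: z-update.
Minimize 2*z^2 - 12*z + (2.0/2)*(-0.214 - z + 0.9839)^2
FOC: (2*2 + 2.0)*z = 12 + 2.0*(-0.214 + 0.9839)
z^{k+1} = 2.2566
Step 3: u-update.
u^{k+1} = 0.9839 - 0.214 - 2.2566 = -1.4868
Step 4: Primal residual = |-0.214 - 2.2566| = 2.4707


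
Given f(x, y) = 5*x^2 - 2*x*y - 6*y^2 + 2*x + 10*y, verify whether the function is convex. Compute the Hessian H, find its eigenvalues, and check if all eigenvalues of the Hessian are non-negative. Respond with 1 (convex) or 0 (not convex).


The Hessian of f(x,y) = 5*x^2 - 2*x*y - 6*y^2 + 2*x + 10*y is:
H = [[10, -2], [-2, -12]]
Trace = 10 - 12 = -2
Determinant = 10*-12 - (-2)^2 = -124
Discriminant = (-2)^2 - 4*-124 = 500.0
Eigenvalues: lambda_1 = -12.1803, lambda_2 = 10.1803
The function is not convex.

0


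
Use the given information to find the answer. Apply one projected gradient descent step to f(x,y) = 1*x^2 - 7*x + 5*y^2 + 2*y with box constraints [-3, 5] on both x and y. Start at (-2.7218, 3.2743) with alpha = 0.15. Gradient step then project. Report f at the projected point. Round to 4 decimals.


Step 1: Compute gradient at (-2.7218, 3.2743).
grad_x = 2*1*-2.7218 - 7 = -12.4436
grad_y = 2*5*3.2743 + 2 = 34.743
Step 2: Gradient step.
x_raw = -2.7218 - 0.15*-12.4436 = -0.8553
y_raw = 3.2743 - 0.15*34.743 = -1.9372
Step 3: Project onto [-3, 5].
x_proj = clip(-0.8553) = -0.8553
y_proj = clip(-1.9372) = -1.9372
Step 4: Evaluate f.
f(-0.8553, -1.9372) = 21.6067


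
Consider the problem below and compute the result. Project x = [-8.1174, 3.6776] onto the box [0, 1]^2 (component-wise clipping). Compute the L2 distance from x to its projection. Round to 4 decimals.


Project each component onto [0, 1].
clip(-8.1174) = 0.0, clip(3.6776) = 1.0
Projection = [0.0, 1.0]
Squared diffs: [65.8922, 7.1695]
Distance = sqrt(73.0617) = 8.5476


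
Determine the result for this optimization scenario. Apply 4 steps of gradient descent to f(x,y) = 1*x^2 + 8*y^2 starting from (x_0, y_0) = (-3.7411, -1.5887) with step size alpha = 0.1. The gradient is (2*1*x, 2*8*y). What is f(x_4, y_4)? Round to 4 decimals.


Gradient descent on f(x,y) = 1*x^2 + 8*y^2.
Starting point: (-3.7411, -1.5887), alpha = 0.1
Step 1: grad_x = 2*1*-3.7411 = -7.4822, grad_y = 2*8*-1.5887 = -25.4192
  x_1 = -3.7411 - 0.1*-7.4822 = -2.9929
  y_1 = -1.5887 - 0.1*-25.4192 = 0.9532
Step 2: grad_x = 2*1*-2.9929 = -5.9858, grad_y = 2*8*0.9532 = 15.2515
  x_2 = -2.9929 - 0.1*-5.9858 = -2.3943
  y_2 = 0.9532 - 0.1*15.2515 = -0.5719
Step 3: grad_x = 2*1*-2.3943 = -4.7886, grad_y = 2*8*-0.5719 = -9.1509
  x_3 = -2.3943 - 0.1*-4.7886 = -1.9154
  y_3 = -0.5719 - 0.1*-9.1509 = 0.3432
Step 4: grad_x = 2*1*-1.9154 = -3.8309, grad_y = 2*8*0.3432 = 5.4905
  x_4 = -1.9154 - 0.1*-3.8309 = -1.5324
  y_4 = 0.3432 - 0.1*5.4905 = -0.2059
f(-1.5324, -0.2059) = 1*(-1.5324)^2 + 8*(-0.2059)^2 = 2.6873


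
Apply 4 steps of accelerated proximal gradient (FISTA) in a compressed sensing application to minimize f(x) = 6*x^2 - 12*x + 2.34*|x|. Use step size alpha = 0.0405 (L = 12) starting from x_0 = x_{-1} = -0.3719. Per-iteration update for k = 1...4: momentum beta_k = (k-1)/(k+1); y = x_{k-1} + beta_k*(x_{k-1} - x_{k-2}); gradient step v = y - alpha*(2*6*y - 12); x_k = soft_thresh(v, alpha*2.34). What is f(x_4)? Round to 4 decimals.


FISTA on f(x) = 6*x^2 - 12*x + 2.34*|x|
L = 12, alpha = 0.0405
Iteration 1: beta = 0.0, y = -0.3719 + 0.0*(-0.3719 + 0.3719) = -0.3719
  grad(y) = -16.4628, v = y - alpha*grad = 0.2948
  prox(v) = soft_thresh(0.2948, 0.0948) = 0.2001
Iteration 2: beta = 0.3333, y = 0.2001 + 0.3333*(0.2001 + 0.3719) = 0.3907
  grad(y) = -7.3112, v = y - alpha*grad = 0.6868
  prox(v) = soft_thresh(0.6868, 0.0948) = 0.5921
Iteration 3: beta = 0.5, y = 0.5921 + 0.5*(0.5921 - 0.2001) = 0.7881
  grad(y) = -2.5433, v = y - alpha*grad = 0.8911
  prox(v) = soft_thresh(0.8911, 0.0948) = 0.7963
Iteration 4: beta = 0.6, y = 0.7963 + 0.6*(0.7963 - 0.5921) = 0.9188
  grad(y) = -0.974, v = y - alpha*grad = 0.9583
  prox(v) = soft_thresh(0.9583, 0.0948) = 0.8635
f(x_4) = 6*0.8635^2 - 12*0.8635 + 2.34*|0.8635| = -3.8676


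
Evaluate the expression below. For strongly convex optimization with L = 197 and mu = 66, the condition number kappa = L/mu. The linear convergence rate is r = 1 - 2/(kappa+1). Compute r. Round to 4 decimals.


Step 1: Compute the condition number.
kappa = L/mu = 197/66 = 2.9848
Step 2: Compute the convergence rate.
r = 1 - 2/(kappa + 1) = 1 - 2*mu/(L + mu) = (L - mu)/(L + mu) = 131/263 = 0.4981


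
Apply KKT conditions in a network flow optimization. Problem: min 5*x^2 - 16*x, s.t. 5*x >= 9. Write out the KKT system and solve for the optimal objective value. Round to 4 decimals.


Step 1: Try lambda = 0 (constraint inactive).
x_unc = 16/(2*5) = 1.6
Check: 5*1.6 = 8.0 < 9 -- violated!
Step 2: Constraint must be active: 5*x = 9
x* = 9/5 = 1.8
lambda = (2*5*1.8 - 16)/5 = 0.4
Step 3: Compute optimal value.
f(x*) = 5*1.8^2 - 16*1.8 = -12.6


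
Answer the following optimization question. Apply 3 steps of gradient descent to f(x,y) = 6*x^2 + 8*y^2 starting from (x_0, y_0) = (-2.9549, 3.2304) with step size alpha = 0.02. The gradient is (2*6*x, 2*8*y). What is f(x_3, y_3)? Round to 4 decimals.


Gradient descent on f(x,y) = 6*x^2 + 8*y^2.
Starting point: (-2.9549, 3.2304), alpha = 0.02
Step 1: grad_x = 2*6*-2.9549 = -35.4588, grad_y = 2*8*3.2304 = 51.6864
  x_1 = -2.9549 - 0.02*-35.4588 = -2.2457
  y_1 = 3.2304 - 0.02*51.6864 = 2.1967
Step 2: grad_x = 2*6*-2.2457 = -26.9487, grad_y = 2*8*2.1967 = 35.1468
  x_2 = -2.2457 - 0.02*-26.9487 = -1.7068
  y_2 = 2.1967 - 0.02*35.1468 = 1.4937
Step 3: grad_x = 2*6*-1.7068 = -20.481, grad_y = 2*8*1.4937 = 23.8998
  x_3 = -1.7068 - 0.02*-20.481 = -1.2971
  y_3 = 1.4937 - 0.02*23.8998 = 1.0157
f(-1.2971, 1.0157) = 6*(-1.2971)^2 + 8*1.0157^2 = 18.3491


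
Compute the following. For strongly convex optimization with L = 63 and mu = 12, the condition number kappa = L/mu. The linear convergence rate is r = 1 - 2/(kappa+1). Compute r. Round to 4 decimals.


Step 1: Compute the condition number.
kappa = L/mu = 63/12 = 5.25
Step 2: Compute the convergence rate.
r = 1 - 2/(kappa + 1) = 1 - 2*mu/(L + mu) = (L - mu)/(L + mu) = 51/75 = 0.68


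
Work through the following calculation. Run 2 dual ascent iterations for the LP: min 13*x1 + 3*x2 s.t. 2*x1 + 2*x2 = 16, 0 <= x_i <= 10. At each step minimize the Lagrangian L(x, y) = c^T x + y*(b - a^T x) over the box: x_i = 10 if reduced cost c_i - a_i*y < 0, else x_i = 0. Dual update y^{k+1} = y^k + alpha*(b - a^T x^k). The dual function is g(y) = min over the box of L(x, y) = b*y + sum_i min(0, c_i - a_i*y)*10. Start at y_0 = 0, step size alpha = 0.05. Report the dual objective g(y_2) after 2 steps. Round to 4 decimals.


Dual ascent for LP: min 13*x1 + 3*x2, 2*x1 + 2*x2 = 16, 0 <= x_i <= 10
Step 1: y^k = 0.0, reduced costs: (13.0, 3.0)
  x^k = (0.0, 0.0), subgradient = b - a^T x = 16.0
  y^{k+1} = 0.0 + 0.05*16.0 = 0.8
Step 2: y^k = 0.8, reduced costs: (11.4, 1.4)
  x^k = (0.0, 0.0), subgradient = b - a^T x = 16.0
  y^{k+1} = 0.8 + 0.05*16.0 = 1.6
Dual objective at y_2 = 1.6: reduced costs (9.8, -0.2), box minimizer x = (0.0, 10.0)
g(y_2) = b*y + (c1 - a1*y)*x1 + (c2 - a2*y)*x2 = 16*1.6 + 9.8*0.0 + (-0.2)*10.0 = 25.6 + 0.0 - 2.0 = 23.6


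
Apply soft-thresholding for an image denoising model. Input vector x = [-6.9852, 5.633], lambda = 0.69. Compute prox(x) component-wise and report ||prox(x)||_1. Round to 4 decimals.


Soft-thresholding with lambda = 0.69:
prox(-6.9852) = sign(-6.9852)*max(|-6.9852| - 0.69, 0) = -6.2952
prox(5.633) = sign(5.633)*max(|5.633| - 0.69, 0) = 4.943
prox(x) = [-6.2952, 4.943]
||prox(x)||_1 = 6.2952 + 4.943 = 11.2382


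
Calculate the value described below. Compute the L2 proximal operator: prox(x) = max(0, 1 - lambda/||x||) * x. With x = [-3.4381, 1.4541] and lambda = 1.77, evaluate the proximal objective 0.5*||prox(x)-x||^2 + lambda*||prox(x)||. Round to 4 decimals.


Step 1: Compute ||x||.
||x|| = 3.733
Step 2: Compute scaling factor.
scale = max(0, 1 - 1.77/3.733) = 0.5258
Step 3: prox(x) = [-1.8079, 0.7646]
||prox(x)|| = 1.963
Step 4: Proximal objective.
0.5*||prox-x||^2 = 1.5665
lambda*||prox|| = 3.4745
Total = 5.0409


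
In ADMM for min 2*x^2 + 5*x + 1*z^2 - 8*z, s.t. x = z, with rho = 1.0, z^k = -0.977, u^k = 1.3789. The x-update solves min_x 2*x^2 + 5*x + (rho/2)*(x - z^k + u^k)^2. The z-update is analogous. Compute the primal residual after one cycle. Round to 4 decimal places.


ADMM iteration with rho = 1.0, z^k = -0.977, u^k = 1.3789
Step 1: x-update.
Minimize 2*x^2 + 5*x + (1.0/2)*(x + 0.977 + 1.3789)^2
FOC: (2*2 + 1.0)*x = -5 + 1.0*(-0.977 - 1.3789)
x^{k+1} = -1.4712
Step 2: z-update.
Minimize 1*z^2 - 8*z + (1.0/2)*(-1.4712 - z + 1.3789)^2
FOC: (2*1 + 1.0)*z = 8 + 1.0*(-1.4712 + 1.3789)
z^{k+1} = 2.6359
Step 3: u-update.
u^{k+1} = 1.3789 - 1.4712 - 2.6359 = -2.7282
Step 4: Primal residual = |-1.4712 - 2.6359| = 4.1071


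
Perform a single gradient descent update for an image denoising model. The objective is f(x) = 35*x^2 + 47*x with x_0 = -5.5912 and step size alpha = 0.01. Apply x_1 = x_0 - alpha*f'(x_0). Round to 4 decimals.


We compute the gradient at x_0 and apply the update.
f'(x) = 70*x + 47
f'(-5.5912) = 70*-5.5912 + 47 = -344.384
x_1 = -5.5912 - 0.01*-344.384 = -2.1474


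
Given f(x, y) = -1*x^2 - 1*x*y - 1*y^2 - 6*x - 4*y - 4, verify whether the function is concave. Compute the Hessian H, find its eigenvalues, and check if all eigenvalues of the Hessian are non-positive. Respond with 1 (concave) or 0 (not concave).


The Hessian of f(x,y) = -1*x^2 - 1*x*y - 1*y^2 - 6*x - 4*y - 4 is:
H = [[-2, -1], [-1, -2]]
Trace = -2 - 2 = -4
Determinant = -2*-2 - (-1)^2 = 3
Discriminant = (-4)^2 - 4*3 = 4.0
Eigenvalues: lambda_1 = -3.0, lambda_2 = -1.0
The function is concave.

1


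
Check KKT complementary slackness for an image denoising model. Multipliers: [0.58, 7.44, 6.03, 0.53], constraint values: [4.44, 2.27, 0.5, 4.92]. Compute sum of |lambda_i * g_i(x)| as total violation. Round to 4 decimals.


KKT complementary slackness check:
lambda_1 * g_1 = 0.58 * 4.44 = 2.5752
lambda_2 * g_2 = 7.44 * 2.27 = 16.8888
lambda_3 * g_3 = 6.03 * 0.5 = 3.015
lambda_4 * g_4 = 0.53 * 4.92 = 2.6076
Total violation = 2.5752 + 16.8888 + 3.015 + 2.6076 = 25.0866


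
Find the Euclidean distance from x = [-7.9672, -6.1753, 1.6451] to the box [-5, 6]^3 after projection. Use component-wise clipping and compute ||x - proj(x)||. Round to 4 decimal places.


Project each component onto [-5, 6].
clip(-7.9672) = -5.0, clip(-6.1753) = -5.0, clip(1.6451) = 1.6451
Projection = [-5.0, -5.0, 1.6451]
Squared diffs: [8.8043, 1.3813, 0.0]
Distance = sqrt(10.1856) = 3.1915


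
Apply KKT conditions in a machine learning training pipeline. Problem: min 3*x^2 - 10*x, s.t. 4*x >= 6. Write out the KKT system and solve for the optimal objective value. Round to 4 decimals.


Step 1: Try lambda = 0 (constraint inactive).
Stationarity: 2*3*x - 10 = 0
x* = 10/(2*3) = 5/3 = 1.6667 (rounded; the exact value 5/3 is used below)
Check constraint: 4*1.6667 = 6.6668 >= 6 -- satisfied.
Step 2: Compute optimal value.
f(x*) = 3*(5/3)^2 - 10*(5/3) = -8.3333


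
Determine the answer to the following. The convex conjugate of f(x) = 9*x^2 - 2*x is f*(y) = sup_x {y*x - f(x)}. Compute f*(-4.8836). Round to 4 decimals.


f*(y) = sup_x {y*x - a*x^2 - b*x} = sup_x {(y-b)*x - a*x^2}
FOC: (y - b) - 2a*x = 0 => x* = (y - b)/(2a)
x* = (-4.8836 + 2)/(2*9) = -0.1602
f*(-4.8836) = (y-b)^2/(4a) = (-4.8836 + 2)^2/(4*9)
= 8.3151/36 = 0.231


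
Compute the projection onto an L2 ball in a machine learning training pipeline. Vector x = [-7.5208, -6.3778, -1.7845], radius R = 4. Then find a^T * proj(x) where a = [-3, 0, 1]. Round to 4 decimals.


Step 1: Compute ||x|| (intermediates to 6 decimals).
||x|| = sqrt((-7.5208)^2 + (-6.3778)^2 + (-1.7845)^2) = 10.021138
Step 2: Project.
Since ||x|| > R, scale = R/||x|| = 4/10.021138 = 0.399156, proj(x) = scale * x
proj(x) = [-3.001972, -2.545737, -0.712294]
Step 3: Dot product.
a^T * proj(x) = -3*(-3.001972) + 0*(-2.545737) + 1*(-0.712294) = 8.2936


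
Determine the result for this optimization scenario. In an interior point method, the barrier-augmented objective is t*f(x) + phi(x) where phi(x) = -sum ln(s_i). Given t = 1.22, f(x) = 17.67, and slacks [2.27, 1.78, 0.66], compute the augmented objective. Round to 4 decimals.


Step 1: Compute log-barrier.
ln values: [0.8198, 0.5766, -0.4155]
phi = -(0.8198 + 0.5766 - 0.4155) = -0.9809
Step 2: Compute augmented objective.
t*f(x) = 1.22*17.67 = 21.5574
Total = 21.5574 - 0.9809 = 20.5765


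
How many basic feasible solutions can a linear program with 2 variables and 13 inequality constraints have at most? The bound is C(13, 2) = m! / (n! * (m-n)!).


Each vertex corresponds to some choice of n active constraints out of m, so the number of vertices is at most C(m, n) = m! / (n!(m-n)!).
m = 13, n = 2
Numerator: 13 * 12
Denominator: 2! = 2
C(13, 2) = 78


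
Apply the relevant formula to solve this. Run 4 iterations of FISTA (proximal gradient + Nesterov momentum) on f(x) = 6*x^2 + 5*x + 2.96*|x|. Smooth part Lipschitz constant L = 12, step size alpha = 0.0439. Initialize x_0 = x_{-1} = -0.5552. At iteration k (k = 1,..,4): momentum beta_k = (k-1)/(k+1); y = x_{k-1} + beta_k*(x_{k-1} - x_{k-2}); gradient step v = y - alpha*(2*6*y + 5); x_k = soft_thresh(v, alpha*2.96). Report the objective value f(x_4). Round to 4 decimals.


FISTA on f(x) = 6*x^2 + 5*x + 2.96*|x|
L = 12, alpha = 0.0439
Iteration 1: beta = 0.0, y = -0.5552 + 0.0*(-0.5552 + 0.5552) = -0.5552
  grad(y) = -1.6624, v = y - alpha*grad = -0.4822
  prox(v) = soft_thresh(-0.4822, 0.1299) = -0.3523
Iteration 2: beta = 0.3333, y = -0.3523 + 0.3333*(-0.3523 + 0.5552) = -0.2846
  grad(y) = 1.5844, v = y - alpha*grad = -0.3542
  prox(v) = soft_thresh(-0.3542, 0.1299) = -0.2242
Iteration 3: beta = 0.5, y = -0.2242 + 0.5*(-0.2242 + 0.3523) = -0.1602
  grad(y) = 3.0772, v = y - alpha*grad = -0.2953
  prox(v) = soft_thresh(-0.2953, 0.1299) = -0.1654
Iteration 4: beta = 0.6, y = -0.1654 + 0.6*(-0.1654 + 0.2242) = -0.1301
  grad(y) = 3.4393, v = y - alpha*grad = -0.281
  prox(v) = soft_thresh(-0.281, 0.1299) = -0.1511
f(x_4) = 6*(-0.1511)^2 + 5*(-0.1511) + 2.96*|-0.1511| = -0.1713


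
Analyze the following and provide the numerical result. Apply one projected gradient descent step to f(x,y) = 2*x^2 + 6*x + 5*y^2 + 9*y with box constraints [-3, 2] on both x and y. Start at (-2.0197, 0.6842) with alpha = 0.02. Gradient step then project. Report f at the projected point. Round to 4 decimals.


Step 1: Compute gradient at (-2.0197, 0.6842).
grad_x = 2*2*-2.0197 + 6 = -2.0788
grad_y = 2*5*0.6842 + 9 = 15.842
Step 2: Gradient step.
x_raw = -2.0197 - 0.02*-2.0788 = -1.9781
y_raw = 0.6842 - 0.02*15.842 = 0.3674
Step 3: Project onto [-3, 2].
x_proj = clip(-1.9781) = -1.9781
y_proj = clip(0.3674) = 0.3674
Step 4: Evaluate f.
f(-1.9781, 0.3674) = -0.0618


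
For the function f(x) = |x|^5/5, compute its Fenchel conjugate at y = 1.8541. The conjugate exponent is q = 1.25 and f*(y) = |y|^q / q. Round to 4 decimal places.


The conjugate exponent q satisfies 1/p + 1/q = 1.
p = 5, so q = 5/(5 - 1) = 1.25
|y|^q = 1.8541^1.25 = 2.1635
f*(1.8541) = 2.1635 / 1.25 = 1.7308


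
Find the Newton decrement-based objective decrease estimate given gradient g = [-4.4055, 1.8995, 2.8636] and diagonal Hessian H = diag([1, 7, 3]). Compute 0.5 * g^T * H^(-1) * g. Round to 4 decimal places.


Step 1: H is diagonal, so H^(-1) * g = [-4.4055, 0.2714, 0.9545].
Step 2: g^T H^(-1) g = sum_i g_i^2 / H_ii
  = (-4.4055)^2/1 + (1.8995)^2/7 + (2.8636)^2/3
  = 19.4084 + 0.5154 + 2.7334 = 22.6573
Step 3: Objective decrease = 0.5 * g^T H^(-1) g = 11.3286


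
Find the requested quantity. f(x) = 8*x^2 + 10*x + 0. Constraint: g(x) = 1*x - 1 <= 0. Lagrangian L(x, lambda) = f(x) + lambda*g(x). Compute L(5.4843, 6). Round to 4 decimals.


Step 1: Evaluate f(x).
f(5.4843) = 8*5.4843^2 + 10*5.4843 + 0 = 295.4634
Step 2: Evaluate g(x).
g(5.4843) = 1*5.4843 - 1 = 4.4843
Step 3: Compute Lagrangian.
L = 295.4634 + 6*4.4843 = 322.3692


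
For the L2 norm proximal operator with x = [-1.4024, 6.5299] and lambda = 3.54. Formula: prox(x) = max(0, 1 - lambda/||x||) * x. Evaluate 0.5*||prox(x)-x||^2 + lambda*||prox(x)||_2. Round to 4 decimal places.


Step 1: Compute ||x||.
||x|| = 6.6788
Step 2: Compute scaling factor.
scale = max(0, 1 - 3.54/6.6788) = 0.47
Step 3: prox(x) = [-0.6591, 3.0688]
||prox(x)|| = 3.1388
Step 4: Proximal objective.
0.5*||prox-x||^2 = 6.2658
lambda*||prox|| = 11.1114
Total = 17.3771


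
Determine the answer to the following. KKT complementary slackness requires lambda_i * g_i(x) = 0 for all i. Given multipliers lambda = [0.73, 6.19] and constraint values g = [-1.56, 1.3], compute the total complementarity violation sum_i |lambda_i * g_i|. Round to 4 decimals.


KKT complementary slackness check:
lambda_1 * g_1 = 0.73 * -1.56 = -1.1388
lambda_2 * g_2 = 6.19 * 1.3 = 8.047
Total violation = 1.1388 + 8.047 = 9.1858


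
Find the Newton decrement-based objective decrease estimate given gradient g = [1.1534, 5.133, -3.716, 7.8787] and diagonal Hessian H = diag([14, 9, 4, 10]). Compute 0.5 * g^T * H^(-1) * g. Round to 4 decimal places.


Step 1: H is diagonal, so H^(-1) * g = [0.0824, 0.5703, -0.929, 0.7879].
Step 2: g^T H^(-1) g = sum_i g_i^2 / H_ii
  = (1.1534)^2/14 + (5.133)^2/9 + (-3.716)^2/4 + (7.8787)^2/10
  = 0.095 + 2.9275 + 3.4522 + 6.2074 = 12.6821
Step 3: Objective decrease = 0.5 * g^T H^(-1) g = 6.3411


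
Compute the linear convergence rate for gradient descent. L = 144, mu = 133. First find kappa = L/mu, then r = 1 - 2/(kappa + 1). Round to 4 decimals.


Step 1: Compute the condition number.
kappa = L/mu = 144/133 = 1.0827
Step 2: Compute the convergence rate.
r = 1 - 2/(kappa + 1) = 1 - 2*mu/(L + mu) = (L - mu)/(L + mu) = 11/277 = 0.0397


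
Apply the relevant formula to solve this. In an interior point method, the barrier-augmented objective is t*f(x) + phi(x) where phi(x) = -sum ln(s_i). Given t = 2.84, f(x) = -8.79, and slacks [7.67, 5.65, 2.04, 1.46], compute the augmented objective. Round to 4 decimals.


Step 1: Compute log-barrier.
ln values: [2.0373, 1.7317, 0.7129, 0.3784]
phi = -(2.0373 + 1.7317 + 0.7129 + 0.3784) = -4.8604
Step 2: Compute augmented objective.
t*f(x) = 2.84*-8.79 = -24.9636
Total = -24.9636 - 4.8604 = -29.824


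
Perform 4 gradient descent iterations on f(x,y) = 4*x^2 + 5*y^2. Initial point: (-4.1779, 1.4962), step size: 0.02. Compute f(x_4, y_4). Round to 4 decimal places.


Gradient descent on f(x,y) = 4*x^2 + 5*y^2.
Starting point: (-4.1779, 1.4962), alpha = 0.02
Step 1: grad_x = 2*4*-4.1779 = -33.4232, grad_y = 2*5*1.4962 = 14.962
  x_1 = -4.1779 - 0.02*-33.4232 = -3.5094
  y_1 = 1.4962 - 0.02*14.962 = 1.197
Step 2: grad_x = 2*4*-3.5094 = -28.0755, grad_y = 2*5*1.197 = 11.9696
  x_2 = -3.5094 - 0.02*-28.0755 = -2.9479
  y_2 = 1.197 - 0.02*11.9696 = 0.9576
Step 3: grad_x = 2*4*-2.9479 = -23.5834, grad_y = 2*5*0.9576 = 9.5757
  x_3 = -2.9479 - 0.02*-23.5834 = -2.4763
  y_3 = 0.9576 - 0.02*9.5757 = 0.7661
Step 4: grad_x = 2*4*-2.4763 = -19.8101, grad_y = 2*5*0.7661 = 7.6605
  x_4 = -2.4763 - 0.02*-19.8101 = -2.0801
  y_4 = 0.7661 - 0.02*7.6605 = 0.6128
f(-2.0801, 0.6128) = 4*(-2.0801)^2 + 5*0.6128^2 = 19.1844


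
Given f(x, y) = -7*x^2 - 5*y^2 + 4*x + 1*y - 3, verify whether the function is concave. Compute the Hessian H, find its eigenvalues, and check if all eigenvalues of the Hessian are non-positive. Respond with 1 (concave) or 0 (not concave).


The Hessian of f(x,y) = -7*x^2 - 5*y^2 + 4*x + 1*y - 3 is:
H = [[-14, 0], [0, -10]]
Trace = -14 - 10 = -24
Determinant = -14*-10 - (0)^2 = 140
Discriminant = (-24)^2 - 4*140 = 16.0
Eigenvalues: lambda_1 = -14.0, lambda_2 = -10.0
The function is concave.

1


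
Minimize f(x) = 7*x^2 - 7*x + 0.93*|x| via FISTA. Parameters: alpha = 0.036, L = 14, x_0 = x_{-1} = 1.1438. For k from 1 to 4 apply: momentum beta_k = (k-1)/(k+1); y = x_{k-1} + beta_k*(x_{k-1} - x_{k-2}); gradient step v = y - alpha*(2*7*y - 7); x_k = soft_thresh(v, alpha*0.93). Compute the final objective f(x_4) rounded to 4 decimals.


FISTA on f(x) = 7*x^2 - 7*x + 0.93*|x|
L = 14, alpha = 0.036
Iteration 1: beta = 0.0, y = 1.1438 + 0.0*(1.1438 - 1.1438) = 1.1438
  grad(y) = 9.0132, v = y - alpha*grad = 0.8193
  prox(v) = soft_thresh(0.8193, 0.0335) = 0.7858
Iteration 2: beta = 0.3333, y = 0.7858 + 0.3333*(0.7858 - 1.1438) = 0.6665
  grad(y) = 2.3314, v = y - alpha*grad = 0.5826
  prox(v) = soft_thresh(0.5826, 0.0335) = 0.5491
Iteration 3: beta = 0.5, y = 0.5491 + 0.5*(0.5491 - 0.7858) = 0.4308
  grad(y) = -0.9695, v = y - alpha*grad = 0.4657
  prox(v) = soft_thresh(0.4657, 0.0335) = 0.4322
Iteration 4: beta = 0.6, y = 0.4322 + 0.6*(0.4322 - 0.5491) = 0.362
  grad(y) = -1.9319, v = y - alpha*grad = 0.4316
  prox(v) = soft_thresh(0.4316, 0.0335) = 0.3981
f(x_4) = 7*0.3981^2 - 7*0.3981 + 0.93*|0.3981| = -1.3071


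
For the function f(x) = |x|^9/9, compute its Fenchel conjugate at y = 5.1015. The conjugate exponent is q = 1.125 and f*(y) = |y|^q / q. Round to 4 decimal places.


The conjugate exponent q satisfies 1/p + 1/q = 1.
p = 9, so q = 9/(9 - 1) = 1.125
|y|^q = 5.1015^1.125 = 6.254
f*(5.1015) = 6.254 / 1.125 = 5.5591


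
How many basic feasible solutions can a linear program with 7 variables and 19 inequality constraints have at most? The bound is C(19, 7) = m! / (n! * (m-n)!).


Each vertex corresponds to some choice of n active constraints out of m, so the number of vertices is at most C(m, n) = m! / (n!(m-n)!).
m = 19, n = 7
Numerator: 19 * 18 * 17 * 16 * 15 * 14 * 13
Denominator: 7! = 5040
C(19, 7) = 50388


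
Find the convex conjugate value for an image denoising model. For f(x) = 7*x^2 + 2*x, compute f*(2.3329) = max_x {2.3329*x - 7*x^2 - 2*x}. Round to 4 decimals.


f*(y) = sup_x {y*x - a*x^2 - b*x} = sup_x {(y-b)*x - a*x^2}
FOC: (y - b) - 2a*x = 0 => x* = (y - b)/(2a)
x* = (2.3329 - 2)/(2*7) = 0.0238
f*(2.3329) = (y-b)^2/(4a) = (2.3329 - 2)^2/(4*7)
= 0.1108/28 = 0.004


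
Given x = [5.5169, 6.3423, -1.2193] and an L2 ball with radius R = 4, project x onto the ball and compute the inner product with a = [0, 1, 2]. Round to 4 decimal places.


Step 1: Compute ||x|| (intermediates to 6 decimals).
||x|| = sqrt(5.5169^2 + 6.3423^2 + (-1.2193)^2) = 8.493977
Step 2: Project.
Since ||x|| > R, scale = R/||x|| = 4/8.493977 = 0.470922, proj(x) = scale * x
proj(x) = [2.59803, 2.986729, -0.574195]
Step 3: Dot product.
a^T * proj(x) = 0*2.59803 + 1*2.986729 + 2*(-0.574195) = 1.8383


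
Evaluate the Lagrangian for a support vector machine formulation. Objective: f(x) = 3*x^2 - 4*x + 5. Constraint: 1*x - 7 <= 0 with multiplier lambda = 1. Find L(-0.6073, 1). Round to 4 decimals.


Step 1: Evaluate f(x).
f(-0.6073) = 3*(-0.6073)^2 - 4*(-0.6073) + 5 = 8.5356
Step 2: Evaluate g(x).
g(-0.6073) = 1*-0.6073 - 7 = -7.6073
Step 3: Compute Lagrangian.
L = 8.5356 + 1*-7.6073 = 0.9283


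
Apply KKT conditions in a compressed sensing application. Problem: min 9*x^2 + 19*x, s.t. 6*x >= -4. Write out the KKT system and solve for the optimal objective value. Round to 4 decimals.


Step 1: Try lambda = 0 (constraint inactive).
x_unc = -19/(2*9) = -1.0556
Check: 6*-1.0556 = -6.3336 < -4 -- violated!
Step 2: Constraint must be active: 6*x = -4
x* = -4/6 = -2/3 = -0.6667 (rounded; the exact value -2/3 is used below)
lambda = (2*9*(-2/3) + 19)/6 = 1.1667
Step 3: Compute optimal value.
f(x*) = 9*(-2/3)^2 + 19*(-2/3) = -8.6667


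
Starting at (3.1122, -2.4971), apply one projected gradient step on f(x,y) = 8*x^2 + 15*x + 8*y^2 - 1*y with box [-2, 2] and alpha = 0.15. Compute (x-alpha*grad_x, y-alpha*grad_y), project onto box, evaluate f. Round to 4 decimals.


Step 1: Compute gradient at (3.1122, -2.4971).
grad_x = 2*8*3.1122 + 15 = 64.7952
grad_y = 2*8*-2.4971 - 1 = -40.9536
Step 2: Gradient step.
x_raw = 3.1122 - 0.15*64.7952 = -6.6071
y_raw = -2.4971 - 0.15*-40.9536 = 3.6459
Step 3: Project onto [-2, 2].
x_proj = clip(-6.6071) = -2.0
y_proj = clip(3.6459) = 2.0
Step 4: Evaluate f.
f(-2.0, 2.0) = 32.0


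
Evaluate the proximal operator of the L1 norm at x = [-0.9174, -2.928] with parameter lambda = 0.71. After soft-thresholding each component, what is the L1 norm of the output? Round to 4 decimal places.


Soft-thresholding with lambda = 0.71:
prox(-0.9174) = sign(-0.9174)*max(|-0.9174| - 0.71, 0) = -0.2074
prox(-2.928) = sign(-2.928)*max(|-2.928| - 0.71, 0) = -2.218
prox(x) = [-0.2074, -2.218]
||prox(x)||_1 = 0.2074 + 2.218 = 2.4254


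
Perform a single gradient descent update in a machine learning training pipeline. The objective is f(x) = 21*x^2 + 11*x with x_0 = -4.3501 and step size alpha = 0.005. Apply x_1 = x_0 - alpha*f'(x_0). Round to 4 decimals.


We compute the gradient at x_0 and apply the update.
f'(x) = 42*x + 11
f'(-4.3501) = 42*-4.3501 + 11 = -171.7042
x_1 = -4.3501 - 0.005*-171.7042 = -3.4916


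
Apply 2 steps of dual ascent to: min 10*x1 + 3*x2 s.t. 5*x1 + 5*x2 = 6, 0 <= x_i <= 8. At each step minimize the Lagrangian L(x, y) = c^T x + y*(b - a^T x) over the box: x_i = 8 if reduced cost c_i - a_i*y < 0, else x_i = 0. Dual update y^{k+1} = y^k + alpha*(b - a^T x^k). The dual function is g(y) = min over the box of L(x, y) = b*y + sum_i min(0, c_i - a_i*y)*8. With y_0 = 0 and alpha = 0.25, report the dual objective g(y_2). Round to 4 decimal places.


Dual ascent for LP: min 10*x1 + 3*x2, 5*x1 + 5*x2 = 6, 0 <= x_i <= 8
Step 1: y^k = 0.0, reduced costs: (10.0, 3.0)
  x^k = (0.0, 0.0), subgradient = b - a^T x = 6.0
  y^{k+1} = 0.0 + 0.25*6.0 = 1.5
Step 2: y^k = 1.5, reduced costs: (2.5, -4.5)
  x^k = (0.0, 8.0), subgradient = b - a^T x = -34.0
  y^{k+1} = 1.5 + 0.25*-34.0 = -7.0
Dual objective at y_2 = -7.0: reduced costs (45.0, 38.0), box minimizer x = (0.0, 0.0)
g(y_2) = b*y + (c1 - a1*y)*x1 + (c2 - a2*y)*x2 = 6*(-7.0) + 45.0*0.0 + 38.0*0.0 = -42.0 + 0.0 + 0.0 = -42.0


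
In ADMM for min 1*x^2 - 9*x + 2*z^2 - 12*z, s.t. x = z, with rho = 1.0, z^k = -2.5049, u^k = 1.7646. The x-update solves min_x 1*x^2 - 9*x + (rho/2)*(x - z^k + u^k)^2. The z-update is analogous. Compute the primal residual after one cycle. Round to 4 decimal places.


ADMM iteration with rho = 1.0, z^k = -2.5049, u^k = 1.7646
Step 1: x-update.
Minimize 1*x^2 - 9*x + (1.0/2)*(x + 2.5049 + 1.7646)^2
FOC: (2*1 + 1.0)*x = 9 + 1.0*(-2.5049 - 1.7646)
x^{k+1} = 1.5768
Step 2: z-update.
Minimize 2*z^2 - 12*z + (1.0/2)*(1.5768 - z + 1.7646)^2
FOC: (2*2 + 1.0)*z = 12 + 1.0*(1.5768 + 1.7646)
z^{k+1} = 3.0683
Step 3: u-update.
u^{k+1} = 1.7646 + 1.5768 - 3.0683 = 0.2731
Step 4: Primal residual = |1.5768 - 3.0683| = 1.4915


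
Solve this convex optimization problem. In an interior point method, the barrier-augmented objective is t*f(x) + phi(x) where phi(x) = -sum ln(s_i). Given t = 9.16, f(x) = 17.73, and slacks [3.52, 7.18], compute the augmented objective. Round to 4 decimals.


Step 1: Compute log-barrier.
ln values: [1.2585, 1.9713]
phi = -(1.2585 + 1.9713) = -3.2298
Step 2: Compute augmented objective.
t*f(x) = 9.16*17.73 = 162.4068
Total = 162.4068 - 3.2298 = 159.177


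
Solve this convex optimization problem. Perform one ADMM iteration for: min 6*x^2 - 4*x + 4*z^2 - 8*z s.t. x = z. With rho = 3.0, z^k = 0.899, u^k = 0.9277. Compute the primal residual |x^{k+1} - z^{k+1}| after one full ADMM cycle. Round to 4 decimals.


ADMM iteration with rho = 3.0, z^k = 0.899, u^k = 0.9277
Step 1: x-update.
Minimize 6*x^2 - 4*x + (3.0/2)*(x - 0.899 + 0.9277)^2
FOC: (2*6 + 3.0)*x = 4 + 3.0*(0.899 - 0.9277)
x^{k+1} = 0.2609
Step 2: z-update.
Minimize 4*z^2 - 8*z + (3.0/2)*(0.2609 - z + 0.9277)^2
FOC: (2*4 + 3.0)*z = 8 + 3.0*(0.2609 + 0.9277)
z^{k+1} = 1.0514
Step 3: u-update.
u^{k+1} = 0.9277 + 0.2609 - 1.0514 = 0.1372
Step 4: Primal residual = |0.2609 - 1.0514| = 0.7905


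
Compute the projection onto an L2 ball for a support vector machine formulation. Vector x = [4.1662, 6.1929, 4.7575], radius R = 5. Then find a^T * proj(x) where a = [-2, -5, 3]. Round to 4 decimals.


Step 1: Compute ||x|| (intermediates to 6 decimals).
||x|| = sqrt(4.1662^2 + 6.1929^2 + 4.7575^2) = 8.85116
Step 2: Project.
Since ||x|| > R, scale = R/||x|| = 5/8.85116 = 0.564898, proj(x) = scale * x
proj(x) = [2.353478, 3.498357, 2.687502]
Step 3: Dot product.
a^T * proj(x) = -2*2.353478 - 5*3.498357 + 3*2.687502 = -14.1362


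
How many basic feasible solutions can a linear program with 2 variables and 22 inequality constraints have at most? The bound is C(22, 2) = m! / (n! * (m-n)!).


Each vertex corresponds to some choice of n active constraints out of m, so the number of vertices is at most C(m, n) = m! / (n!(m-n)!).
m = 22, n = 2
Numerator: 22 * 21
Denominator: 2! = 2
C(22, 2) = 231


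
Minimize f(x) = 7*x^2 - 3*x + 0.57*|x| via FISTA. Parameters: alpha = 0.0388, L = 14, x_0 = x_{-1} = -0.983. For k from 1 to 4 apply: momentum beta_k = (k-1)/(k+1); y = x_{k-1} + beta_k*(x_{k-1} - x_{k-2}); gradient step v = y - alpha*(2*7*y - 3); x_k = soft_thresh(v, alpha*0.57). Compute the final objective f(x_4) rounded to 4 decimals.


FISTA on f(x) = 7*x^2 - 3*x + 0.57*|x|
L = 14, alpha = 0.0388
Iteration 1: beta = 0.0, y = -0.983 + 0.0*(-0.983 + 0.983) = -0.983
  grad(y) = -16.762, v = y - alpha*grad = -0.3326
  prox(v) = soft_thresh(-0.3326, 0.0221) = -0.3105
Iteration 2: beta = 0.3333, y = -0.3105 + 0.3333*(-0.3105 + 0.983) = -0.0864
  grad(y) = -4.209, v = y - alpha*grad = 0.077
  prox(v) = soft_thresh(0.077, 0.0221) = 0.0548
Iteration 3: beta = 0.5, y = 0.0548 + 0.5*(0.0548 + 0.3105) = 0.2375
  grad(y) = 0.3252, v = y - alpha*grad = 0.2249
  prox(v) = soft_thresh(0.2249, 0.0221) = 0.2028
Iteration 4: beta = 0.6, y = 0.2028 + 0.6*(0.2028 - 0.0548) = 0.2915
  grad(y) = 1.0816, v = y - alpha*grad = 0.2496
  prox(v) = soft_thresh(0.2496, 0.0221) = 0.2275
f(x_4) = 7*0.2275^2 - 3*0.2275 + 0.57*|0.2275| = -0.1906


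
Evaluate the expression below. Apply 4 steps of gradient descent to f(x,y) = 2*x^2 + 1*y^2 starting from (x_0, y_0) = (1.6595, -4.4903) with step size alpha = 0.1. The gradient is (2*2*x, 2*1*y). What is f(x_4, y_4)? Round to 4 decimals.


Gradient descent on f(x,y) = 2*x^2 + 1*y^2.
Starting point: (1.6595, -4.4903), alpha = 0.1
Step 1: grad_x = 2*2*1.6595 = 6.638, grad_y = 2*1*-4.4903 = -8.9806
  x_1 = 1.6595 - 0.1*6.638 = 0.9957
  y_1 = -4.4903 - 0.1*-8.9806 = -3.5922
Step 2: grad_x = 2*2*0.9957 = 3.9828, grad_y = 2*1*-3.5922 = -7.1845
  x_2 = 0.9957 - 0.1*3.9828 = 0.5974
  y_2 = -3.5922 - 0.1*-7.1845 = -2.8738
Step 3: grad_x = 2*2*0.5974 = 2.3897, grad_y = 2*1*-2.8738 = -5.7476
  x_3 = 0.5974 - 0.1*2.3897 = 0.3585
  y_3 = -2.8738 - 0.1*-5.7476 = -2.299
Step 4: grad_x = 2*2*0.3585 = 1.4338, grad_y = 2*1*-2.299 = -4.5981
  x_4 = 0.3585 - 0.1*1.4338 = 0.2151
  y_4 = -2.299 - 0.1*-4.5981 = -1.8392
f(0.2151, -1.8392) = 2*0.2151^2 + 1*(-1.8392)^2 = 3.4753


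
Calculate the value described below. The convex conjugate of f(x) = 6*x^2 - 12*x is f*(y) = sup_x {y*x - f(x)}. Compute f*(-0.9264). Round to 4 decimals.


f*(y) = sup_x {y*x - a*x^2 - b*x} = sup_x {(y-b)*x - a*x^2}
FOC: (y - b) - 2a*x = 0 => x* = (y - b)/(2a)
x* = (-0.9264 + 12)/(2*6) = 0.9228
f*(-0.9264) = (y-b)^2/(4a) = (-0.9264 + 12)^2/(4*6)
= 122.6246/24 = 5.1094


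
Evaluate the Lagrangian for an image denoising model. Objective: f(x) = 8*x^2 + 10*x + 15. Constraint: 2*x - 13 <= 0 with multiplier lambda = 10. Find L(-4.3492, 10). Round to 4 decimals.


Step 1: Evaluate f(x).
f(-4.3492) = 8*(-4.3492)^2 + 10*(-4.3492) + 15 = 122.8323
Step 2: Evaluate g(x).
g(-4.3492) = 2*-4.3492 - 13 = -21.6984
Step 3: Compute Lagrangian.
L = 122.8323 + 10*-21.6984 = -94.1517


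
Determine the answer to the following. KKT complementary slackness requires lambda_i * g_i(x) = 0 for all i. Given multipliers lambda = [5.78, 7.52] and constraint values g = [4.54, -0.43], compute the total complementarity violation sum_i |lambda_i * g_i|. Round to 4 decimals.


KKT complementary slackness check:
lambda_1 * g_1 = 5.78 * 4.54 = 26.2412
lambda_2 * g_2 = 7.52 * -0.43 = -3.2336
Total violation = 26.2412 + 3.2336 = 29.4748


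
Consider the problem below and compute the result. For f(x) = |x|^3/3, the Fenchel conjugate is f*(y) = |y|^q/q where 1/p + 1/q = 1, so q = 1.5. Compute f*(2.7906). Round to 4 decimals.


The conjugate exponent q satisfies 1/p + 1/q = 1.
p = 3, so q = 3/(3 - 1) = 1.5
|y|^q = 2.7906^1.5 = 4.6617
f*(2.7906) = 4.6617 / 1.5 = 3.1078


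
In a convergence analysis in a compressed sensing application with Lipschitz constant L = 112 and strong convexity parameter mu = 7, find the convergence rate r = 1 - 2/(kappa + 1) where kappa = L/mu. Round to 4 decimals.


Step 1: Compute the condition number.
kappa = L/mu = 112/7 = 16.0
Step 2: Compute the convergence rate.
r = 1 - 2/(kappa + 1) = 1 - 2*mu/(L + mu) = (L - mu)/(L + mu) = 105/119 = 0.8824


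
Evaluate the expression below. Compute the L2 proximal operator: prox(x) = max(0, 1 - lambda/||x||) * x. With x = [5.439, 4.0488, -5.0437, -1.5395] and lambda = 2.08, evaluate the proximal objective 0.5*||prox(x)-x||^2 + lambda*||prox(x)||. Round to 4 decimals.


Step 1: Compute ||x||.
||x|| = 8.5898
Step 2: Compute scaling factor.
scale = max(0, 1 - 2.08/8.5898) = 0.7579
Step 3: prox(x) = [4.122, 3.0684, -3.8224, -1.1667]
||prox(x)|| = 6.5098
Step 4: Proximal objective.
0.5*||prox-x||^2 = 2.1632
lambda*||prox|| = 13.5404
Total = 15.7036


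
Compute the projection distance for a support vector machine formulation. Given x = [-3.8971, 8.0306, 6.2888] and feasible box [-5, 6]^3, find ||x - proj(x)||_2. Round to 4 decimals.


Project each component onto [-5, 6].
clip(-3.8971) = -3.8971, clip(8.0306) = 6.0, clip(6.2888) = 6.0
Projection = [-3.8971, 6.0, 6.0]
Squared diffs: [0.0, 4.1233, 0.0834]
Distance = sqrt(4.2067) = 2.051


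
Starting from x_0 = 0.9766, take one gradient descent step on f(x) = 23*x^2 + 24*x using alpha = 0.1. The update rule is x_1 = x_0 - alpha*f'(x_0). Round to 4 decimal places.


We compute the gradient at x_0 and apply the update.
f'(x) = 46*x + 24
f'(0.9766) = 46*0.9766 + 24 = 68.9236
x_1 = 0.9766 - 0.1*68.9236 = -5.9158


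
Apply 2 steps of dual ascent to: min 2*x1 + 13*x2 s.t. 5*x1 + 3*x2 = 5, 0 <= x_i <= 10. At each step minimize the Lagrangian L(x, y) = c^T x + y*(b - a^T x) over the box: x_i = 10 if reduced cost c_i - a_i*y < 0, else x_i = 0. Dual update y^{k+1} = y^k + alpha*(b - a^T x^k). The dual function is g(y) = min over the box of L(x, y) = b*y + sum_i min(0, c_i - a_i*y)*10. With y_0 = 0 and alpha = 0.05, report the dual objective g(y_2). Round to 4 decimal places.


Dual ascent for LP: min 2*x1 + 13*x2, 5*x1 + 3*x2 = 5, 0 <= x_i <= 10
Step 1: y^k = 0.0, reduced costs: (2.0, 13.0)
  x^k = (0.0, 0.0), subgradient = b - a^T x = 5.0
  y^{k+1} = 0.0 + 0.05*5.0 = 0.25
Step 2: y^k = 0.25, reduced costs: (0.75, 12.25)
  x^k = (0.0, 0.0), subgradient = b - a^T x = 5.0
  y^{k+1} = 0.25 + 0.05*5.0 = 0.5
Dual objective at y_2 = 0.5: reduced costs (-0.5, 11.5), box minimizer x = (10.0, 0.0)
g(y_2) = b*y + (c1 - a1*y)*x1 + (c2 - a2*y)*x2 = 5*0.5 + (-0.5)*10.0 + 11.5*0.0 = 2.5 - 5.0 + 0.0 = -2.5
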